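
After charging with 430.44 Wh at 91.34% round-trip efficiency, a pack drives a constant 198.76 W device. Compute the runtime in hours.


Step 1: E_discharge = eta/100 * E_charge = 91.34/100 * 430.44 = 393.16 Wh
Step 2: t = E_discharge / P = 393.16 / 198.76 = 1.978 hr

1.978 hr


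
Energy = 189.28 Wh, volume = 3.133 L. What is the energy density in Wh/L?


Volumetric ED = 189.28 Wh / 3.133 L = 60.41 Wh/L

60.41 Wh/L


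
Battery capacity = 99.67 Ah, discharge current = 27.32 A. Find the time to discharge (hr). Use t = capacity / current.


t = capacity / current = 99.67 / 27.32 = 3.648 hr

3.648 hr


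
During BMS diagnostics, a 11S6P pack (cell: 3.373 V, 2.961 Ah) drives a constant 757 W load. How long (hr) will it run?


Step 1: E_pack = Ns * V_cell * Np * C_cell = 11 * 3.373 * 6 * 2.961 = 659.17 Wh
Step 2: t = E_pack / P = 659.17 / 757 = 0.8708 hr

0.8708 hr


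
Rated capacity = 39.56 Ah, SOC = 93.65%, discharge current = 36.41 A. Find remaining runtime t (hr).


Step 1: remaining = SOC/100 * C_total = 93.65/100 * 39.56 = 37.048 Ah
Step 2: t = remaining / I = 37.048 / 36.41 = 1.018 hr

1.018 hr


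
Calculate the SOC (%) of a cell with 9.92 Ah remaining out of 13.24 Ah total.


SOC = (remaining / total) * 100 = (9.92 / 13.24) * 100 = 74.92%

74.92%


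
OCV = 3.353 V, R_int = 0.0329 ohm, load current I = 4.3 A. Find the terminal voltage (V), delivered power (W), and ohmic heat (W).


Step 1: V_terminal = OCV - I*R = 3.353 - 4.3 * 0.0329 = 3.2115 V
Step 2: P_out = V_terminal * I = 3.2115 * 4.3 = 13.81 W
Step 3: Q = I^2 * R = 4.3^2 * 0.0329 = 0.6083 W

V=3.2115 V, P=13.81 W, Q=0.6083 W


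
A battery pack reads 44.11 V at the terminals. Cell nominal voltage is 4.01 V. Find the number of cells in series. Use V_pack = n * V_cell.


n = V_pack / V_cell = 44.11 / 4.01 = 11

11


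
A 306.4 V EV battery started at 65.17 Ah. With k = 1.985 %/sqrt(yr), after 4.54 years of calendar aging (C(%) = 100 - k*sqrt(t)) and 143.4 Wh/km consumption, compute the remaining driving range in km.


Step 1: capacity retention = 100 - 1.985 * sqrt(4.54) = 100 - 1.985 * 2.1307 = 95.771%
Step 2: C_now = 65.17 * 95.771/100 = 62.414 Ah
Step 3: E_pack = V * C_now = 306.4 * 62.414 = 19124 Wh
Step 4: range = E_pack / consumption = 19124 / 143.4 = 133.4 km

133.4 km


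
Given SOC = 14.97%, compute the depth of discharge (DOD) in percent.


Complement of SOC: DOD = 100% - 14.97% = 85.03%

85.03%


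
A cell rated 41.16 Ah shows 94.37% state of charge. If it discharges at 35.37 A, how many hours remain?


Step 1: remaining = SOC/100 * C_total = 94.37/100 * 41.16 = 38.843 Ah
Step 2: t = remaining / I = 38.843 / 35.37 = 1.098 hr

1.098 hr


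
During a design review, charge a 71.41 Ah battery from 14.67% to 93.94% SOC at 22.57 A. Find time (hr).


delta_Ah = 71.41 * (93.94 - 14.67) / 100 = 56.607 Ah
t = delta_Ah / I = 56.607 / 22.57 = 2.508 hr

2.508 hr


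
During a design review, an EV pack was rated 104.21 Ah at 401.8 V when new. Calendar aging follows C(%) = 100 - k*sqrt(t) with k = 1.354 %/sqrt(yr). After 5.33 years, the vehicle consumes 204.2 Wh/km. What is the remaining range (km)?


Step 1: capacity retention = 100 - 1.354 * sqrt(5.33) = 100 - 1.354 * 2.3087 = 96.874%
Step 2: C_now = 104.21 * 96.874/100 = 100.95 Ah
Step 3: E_pack = V * C_now = 401.8 * 100.95 = 40562 Wh
Step 4: range = E_pack / consumption = 40562 / 204.2 = 198.6 km

198.6 km


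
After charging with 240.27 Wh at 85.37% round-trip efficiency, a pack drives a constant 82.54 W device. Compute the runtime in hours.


Step 1: E_discharge = eta/100 * E_charge = 85.37/100 * 240.27 = 205.12 Wh
Step 2: t = E_discharge / P = 205.12 / 82.54 = 2.485 hr

2.485 hr


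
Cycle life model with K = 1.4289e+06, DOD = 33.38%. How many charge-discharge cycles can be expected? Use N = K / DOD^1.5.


Step 1: DOD^1.5 = 33.38^1.5 = 192.85
Step 2: N = 1.4289e+06 / 192.85 = 7409 cycles

7409 cycles


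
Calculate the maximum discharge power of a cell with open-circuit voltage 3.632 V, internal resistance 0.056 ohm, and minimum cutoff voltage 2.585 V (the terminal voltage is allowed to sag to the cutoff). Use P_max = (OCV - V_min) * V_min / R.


dV = OCV - V_min = 1.047 V (so I_max = dV / R)
P_max = dV * V_min / R = 1.047 * 2.585 / 0.056 = 48.33 W

48.33 W


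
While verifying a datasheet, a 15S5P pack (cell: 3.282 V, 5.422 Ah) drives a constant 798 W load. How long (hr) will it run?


Step 1: E_pack = Ns * V_cell * Np * C_cell = 15 * 3.282 * 5 * 5.422 = 1334.6 Wh
Step 2: t = E_pack / P = 1334.6 / 798 = 1.672 hr

1.672 hr


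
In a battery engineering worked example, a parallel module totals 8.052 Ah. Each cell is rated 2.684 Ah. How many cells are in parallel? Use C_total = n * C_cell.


n = C_total / C_cell = 8.052 / 2.684 = 3

3


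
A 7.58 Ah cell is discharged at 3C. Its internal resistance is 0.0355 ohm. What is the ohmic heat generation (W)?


Step 1: I = C_rate * capacity = 3 * 7.58 = 22.74 A
Step 2: Q = I^2 * R = 22.74^2 * 0.0355 = 517.11 * 0.0355 = 18.36 W

18.36 W


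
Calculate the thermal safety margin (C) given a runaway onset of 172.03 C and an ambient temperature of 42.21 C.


Safety margin = 172.03 C - 42.21 C = 129.82 C

129.82 C


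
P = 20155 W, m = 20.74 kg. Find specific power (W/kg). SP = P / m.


Specific power = 20155 W / 20.74 kg = 971.8 W/kg

971.8 W/kg


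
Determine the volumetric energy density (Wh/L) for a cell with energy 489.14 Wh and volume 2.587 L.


Volumetric ED = 489.14 Wh / 2.587 L = 189.1 Wh/L

189.1 Wh/L


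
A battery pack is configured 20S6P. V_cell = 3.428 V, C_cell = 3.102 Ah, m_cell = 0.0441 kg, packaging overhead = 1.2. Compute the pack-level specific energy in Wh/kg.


Step 1: V_pack = 20 * 3.428 = 68.56 V
Step 2: C_pack = 6 * 3.102 = 18.612 Ah
Step 3: E_pack = V_pack * C_pack = 68.56 * 18.612 = 1276 Wh
Step 4: m_pack = 20 * 6 * 0.0441 * 1.2 = 6.3504 kg
Step 5: ED = E_pack / m_pack = 1276 / 6.3504 = 200.9 Wh/kg

200.9 Wh/kg


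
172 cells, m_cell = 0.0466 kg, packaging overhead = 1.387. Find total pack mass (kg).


Cell mass sum = 172 * 0.0466 = 8.0152 kg
With overhead 1.387: m_pack = 8.0152 * 1.387 = 11.12 kg

11.12 kg


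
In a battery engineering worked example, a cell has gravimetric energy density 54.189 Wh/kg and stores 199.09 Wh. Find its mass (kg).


m = E / ED = 199.09 / 54.189 = 3.674 kg

3.674 kg


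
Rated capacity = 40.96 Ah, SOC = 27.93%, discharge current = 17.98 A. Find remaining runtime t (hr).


Step 1: remaining = SOC/100 * C_total = 27.93/100 * 40.96 = 11.44 Ah
Step 2: t = remaining / I = 11.44 / 17.98 = 0.6363 hr

0.6363 hr


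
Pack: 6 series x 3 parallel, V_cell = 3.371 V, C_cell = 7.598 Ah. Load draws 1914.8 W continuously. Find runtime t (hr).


Step 1: E_pack = Ns * V_cell * Np * C_cell = 6 * 3.371 * 3 * 7.598 = 461.03 Wh
Step 2: t = E_pack / P = 461.03 / 1914.8 = 0.2408 hr

0.2408 hr


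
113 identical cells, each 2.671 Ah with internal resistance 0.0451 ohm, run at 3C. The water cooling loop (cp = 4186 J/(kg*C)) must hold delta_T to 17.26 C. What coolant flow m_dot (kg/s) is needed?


Step 1: I = 3 * 2.671 = 8.013 A
Step 2: Q_cell = I^2 * R = 8.013^2 * 0.0451 = 2.8958 W
Step 3: Q_total = 113 * 2.8958 = 327.23 W
Step 4: m_dot = Q_total / (cp * dT) = 327.23 / (4186 * 17.26) = 0.004529 kg/s

0.004529 kg/s


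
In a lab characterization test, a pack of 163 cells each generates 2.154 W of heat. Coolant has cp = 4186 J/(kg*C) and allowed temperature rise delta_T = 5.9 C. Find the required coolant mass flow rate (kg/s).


Step 1: Total heat Q = 163 * 2.154 W = 351.1 W
Step 2: denom = cp * dT = 4186 * 5.9 = 24697
Step 3: m_dot = 351.1 / 24697 = 0.01422 kg/s

0.01422 kg/s


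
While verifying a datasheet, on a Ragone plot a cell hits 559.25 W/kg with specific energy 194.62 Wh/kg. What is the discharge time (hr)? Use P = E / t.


t = E / P = 194.62 / 559.25 = 0.3480 hr

0.3480 hr


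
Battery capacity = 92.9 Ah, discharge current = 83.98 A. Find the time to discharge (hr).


Runtime = 92.9 Ah / 83.98 A = 1.106 hr

1.106 hr


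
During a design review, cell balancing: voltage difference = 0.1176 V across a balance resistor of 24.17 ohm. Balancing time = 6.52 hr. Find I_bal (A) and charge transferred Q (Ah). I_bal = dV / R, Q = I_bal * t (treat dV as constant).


I_bal = dV / R = 0.1176 / 24.17 = 0.0048655 A
Q = I_bal * t = 0.0048655 * 6.52 = 0.03172 Ah

I=0.0048655 A, Q=0.03172 Ah


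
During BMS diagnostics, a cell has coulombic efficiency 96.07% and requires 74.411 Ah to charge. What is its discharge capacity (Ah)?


Q_dis = eta/100 * Q_chg = 96.07/100 * 74.411 = 71.49 Ah

71.49 Ah


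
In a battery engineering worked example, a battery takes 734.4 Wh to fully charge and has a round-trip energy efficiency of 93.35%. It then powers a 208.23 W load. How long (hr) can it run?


Step 1: E_discharge = eta/100 * E_charge = 93.35/100 * 734.4 = 685.56 Wh
Step 2: t = E_discharge / P = 685.56 / 208.23 = 3.292 hr

3.292 hr


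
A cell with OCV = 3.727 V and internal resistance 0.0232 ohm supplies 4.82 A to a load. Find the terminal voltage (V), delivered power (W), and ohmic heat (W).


Step 1: V_terminal = OCV - I*R = 3.727 - 4.82 * 0.0232 = 3.6152 V
Step 2: P_out = V_terminal * I = 3.6152 * 4.82 = 17.43 W
Step 3: Q = I^2 * R = 4.82^2 * 0.0232 = 0.5390 W

V=3.6152 V, P=17.43 W, Q=0.5390 W


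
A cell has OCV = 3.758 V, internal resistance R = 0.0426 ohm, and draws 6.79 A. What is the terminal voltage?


V = OCV - I*R = 3.758 - 6.79 * 0.0426 = 3.469 V

3.469 V


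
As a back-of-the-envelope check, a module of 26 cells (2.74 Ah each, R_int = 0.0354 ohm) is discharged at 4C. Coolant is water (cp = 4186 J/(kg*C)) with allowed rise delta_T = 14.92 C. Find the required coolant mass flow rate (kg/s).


Step 1: I = 4 * 2.74 = 10.96 A
Step 2: Q_cell = I^2 * R = 10.96^2 * 0.0354 = 4.2523 W
Step 3: Q_total = 26 * 4.2523 = 110.56 W
Step 4: m_dot = Q_total / (cp * dT) = 110.56 / (4186 * 14.92) = 0.001770 kg/s

0.001770 kg/s


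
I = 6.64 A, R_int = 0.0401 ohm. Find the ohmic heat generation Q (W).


Q = I^2 * R = 6.64^2 * 0.0401 = 1.768 W

1.768 W


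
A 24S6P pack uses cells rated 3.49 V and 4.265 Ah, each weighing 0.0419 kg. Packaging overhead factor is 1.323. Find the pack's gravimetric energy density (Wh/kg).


Step 1: V_pack = 24 * 3.49 = 83.76 V
Step 2: C_pack = 6 * 4.265 = 25.59 Ah
Step 3: E_pack = V_pack * C_pack = 83.76 * 25.59 = 2143.4 Wh
Step 4: m_pack = 24 * 6 * 0.0419 * 1.323 = 7.9825 kg
Step 5: ED = E_pack / m_pack = 2143.4 / 7.9825 = 268.5 Wh/kg

268.5 Wh/kg


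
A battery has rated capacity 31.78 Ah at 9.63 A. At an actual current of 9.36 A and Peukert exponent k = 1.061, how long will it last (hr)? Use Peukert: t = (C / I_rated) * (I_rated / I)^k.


t_rated = C / I_rated = 31.78 / 9.63 = 3.3001 hr
(I_rated/I)^k = (1.0288)^1.061 = 1.0306
t = t_rated * (I_rated/I)^k = 3.3001 * 1.0306 = 3.401 hr

3.401 hr


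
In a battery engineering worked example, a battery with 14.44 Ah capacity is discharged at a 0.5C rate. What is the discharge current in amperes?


At 0.5C: I = 0.5 * 14.44 Ah = 7.22 A

7.22 A


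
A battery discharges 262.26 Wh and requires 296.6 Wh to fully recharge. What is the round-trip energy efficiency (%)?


Round-trip efficiency = 262.26/296.6 * 100% = 88.42%

88.42%


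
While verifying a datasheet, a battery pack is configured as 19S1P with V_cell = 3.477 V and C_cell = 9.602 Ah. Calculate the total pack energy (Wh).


E = Ns * Vcell * Np * Ccell = 19 * 3.477 * 1 * 9.602 = 634.3 Wh

634.3 Wh


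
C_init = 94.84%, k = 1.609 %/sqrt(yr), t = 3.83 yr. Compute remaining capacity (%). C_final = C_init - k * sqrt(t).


Step 1: sqrt(3.83 yr) = 1.957
Step 2: drop = 1.609 * 1.957 = 3.1488
Step 3: C_final = 94.84 - 3.1488 = 91.69%

91.69%


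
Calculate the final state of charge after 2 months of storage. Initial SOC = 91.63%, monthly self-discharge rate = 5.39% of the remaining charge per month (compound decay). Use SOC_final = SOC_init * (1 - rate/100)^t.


Monthly retention factor = 1 - 5.39/100 = 0.9461
Over 2 months: factor^2 = 0.89511
SOC_final = 91.63 * 0.89511 = 82.02%

82.02%


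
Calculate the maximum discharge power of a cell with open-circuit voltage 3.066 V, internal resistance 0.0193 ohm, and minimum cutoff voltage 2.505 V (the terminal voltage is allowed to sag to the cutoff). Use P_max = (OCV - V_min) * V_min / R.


P_max = (OCV - V_min) * V_min / R = (3.066 - 2.505) * 2.505 / 0.0193 = 0.561 * 2.505 / 0.0193 = 72.81 W

72.81 W


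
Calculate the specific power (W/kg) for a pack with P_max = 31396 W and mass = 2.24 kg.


Specific power = 31396 W / 2.24 kg = 14020 W/kg

14020 W/kg


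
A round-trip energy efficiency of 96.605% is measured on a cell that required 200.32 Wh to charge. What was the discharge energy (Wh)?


E_dis = eta/100 * E_chg = 96.605/100 * 200.32 = 193.5 Wh

193.5 Wh


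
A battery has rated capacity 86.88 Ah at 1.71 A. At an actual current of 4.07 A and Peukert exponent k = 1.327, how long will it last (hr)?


t_rated = C / I_rated = 86.88 / 1.71 = 50.807 hr
(I_rated/I)^k = (0.42015)^1.327 = 0.31642
t = t_rated * (I_rated/I)^k = 50.807 * 0.31642 = 16.08 hr

16.08 hr


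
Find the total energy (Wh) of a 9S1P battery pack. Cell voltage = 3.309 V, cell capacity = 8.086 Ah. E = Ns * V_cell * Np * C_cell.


E = Ns * Vcell * Np * Ccell = 9 * 3.309 * 1 * 8.086 = 240.8 Wh

240.8 Wh


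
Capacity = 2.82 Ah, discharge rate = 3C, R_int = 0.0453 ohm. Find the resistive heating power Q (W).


Step 1: I = C_rate * capacity = 3 * 2.82 = 8.46 A
Step 2: Q = I^2 * R = 8.46^2 * 0.0453 = 71.572 * 0.0453 = 3.242 W

3.242 W


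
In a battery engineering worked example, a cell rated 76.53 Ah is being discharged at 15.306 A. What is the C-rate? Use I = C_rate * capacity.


C_rate = I / capacity = 15.306 / 76.53 = 0.2C

0.2C


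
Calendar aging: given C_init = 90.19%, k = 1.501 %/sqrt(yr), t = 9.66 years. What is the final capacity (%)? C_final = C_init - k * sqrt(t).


Step 1: sqrt(9.66 yr) = 3.1081
Step 2: drop = 1.501 * 3.1081 = 4.6653
Step 3: C_final = 90.19 - 4.6653 = 85.52%

85.52%


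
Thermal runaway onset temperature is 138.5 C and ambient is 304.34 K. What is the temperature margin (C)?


Convert: T_ambient = 304.34 K = 31.19 C
margin = 138.5 - 31.19 = 107.31 C

107.31 C


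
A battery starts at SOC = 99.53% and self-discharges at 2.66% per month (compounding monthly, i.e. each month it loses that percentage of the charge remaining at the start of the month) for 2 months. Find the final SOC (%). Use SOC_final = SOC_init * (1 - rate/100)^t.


decay = (1 - 2.66/100)^2 = 0.94751
SOC_final = 99.53 * 0.94751 = 94.31%

94.31%


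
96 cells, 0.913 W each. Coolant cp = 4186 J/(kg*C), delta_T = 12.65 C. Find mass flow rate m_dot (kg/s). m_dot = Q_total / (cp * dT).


Step 1: Total heat Q = 96 * 0.913 W = 87.648 W
Step 2: denom = cp * dT = 4186 * 12.65 = 52953
Step 3: m_dot = 87.648 / 52953 = 0.001655 kg/s

0.001655 kg/s


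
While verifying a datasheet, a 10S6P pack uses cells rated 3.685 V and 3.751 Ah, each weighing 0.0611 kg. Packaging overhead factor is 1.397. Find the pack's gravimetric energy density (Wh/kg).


Step 1: V_pack = 10 * 3.685 = 36.85 V
Step 2: C_pack = 6 * 3.751 = 22.506 Ah
Step 3: E_pack = V_pack * C_pack = 36.85 * 22.506 = 829.35 Wh
Step 4: m_pack = 10 * 6 * 0.0611 * 1.397 = 5.1214 kg
Step 5: ED = E_pack / m_pack = 829.35 / 5.1214 = 161.9 Wh/kg

161.9 Wh/kg


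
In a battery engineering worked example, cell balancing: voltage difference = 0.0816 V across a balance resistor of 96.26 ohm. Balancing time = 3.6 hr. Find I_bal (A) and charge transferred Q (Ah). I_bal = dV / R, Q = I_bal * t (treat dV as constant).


First, Ohm's law: I_bal = 0.0816 V / 96.26 ohm = 8.4770e-04 A
Then Q = I * t = 8.4770e-04 A * 3.6 hr = 0.003052 Ah

I=8.4770e-04 A, Q=0.003052 Ah


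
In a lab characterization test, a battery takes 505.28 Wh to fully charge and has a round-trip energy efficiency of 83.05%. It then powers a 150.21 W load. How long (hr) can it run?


Step 1: E_discharge = eta/100 * E_charge = 83.05/100 * 505.28 = 419.64 Wh
Step 2: t = E_discharge / P = 419.64 / 150.21 = 2.794 hr

2.794 hr


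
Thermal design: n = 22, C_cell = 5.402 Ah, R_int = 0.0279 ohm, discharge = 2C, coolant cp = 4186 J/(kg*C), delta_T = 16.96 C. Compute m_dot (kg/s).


Step 1: I = 2 * 5.402 = 10.804 A
Step 2: Q_cell = I^2 * R = 10.804^2 * 0.0279 = 3.2567 W
Step 3: Q_total = 22 * 3.2567 = 71.647 W
Step 4: m_dot = Q_total / (cp * dT) = 71.647 / (4186 * 16.96) = 0.001009 kg/s

0.001009 kg/s


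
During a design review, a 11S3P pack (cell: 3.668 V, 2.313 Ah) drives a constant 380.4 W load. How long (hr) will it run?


Step 1: E_pack = Ns * V_cell * Np * C_cell = 11 * 3.668 * 3 * 2.313 = 279.97 Wh
Step 2: t = E_pack / P = 279.97 / 380.4 = 0.7360 hr

0.7360 hr


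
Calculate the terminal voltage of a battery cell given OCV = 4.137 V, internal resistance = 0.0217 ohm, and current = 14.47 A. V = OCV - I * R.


IR drop = 14.47 * 0.0217 = 0.314 V
V = 4.137 - 0.314 = 3.823 V

3.823 V


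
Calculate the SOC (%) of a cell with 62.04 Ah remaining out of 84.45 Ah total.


SOC = (remaining / total) * 100 = (62.04 / 84.45) * 100 = 73.46%

73.46%


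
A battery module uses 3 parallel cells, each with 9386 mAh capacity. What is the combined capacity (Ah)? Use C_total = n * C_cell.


Convert: C_cell = 9386 mAh = 9.386 Ah
C_total = 3 * 9.386 = 28.158 Ah

28.158 Ah


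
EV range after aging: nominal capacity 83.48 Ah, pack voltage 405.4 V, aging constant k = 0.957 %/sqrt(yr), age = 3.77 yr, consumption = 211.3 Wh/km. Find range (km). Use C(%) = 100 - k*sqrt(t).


Step 1: capacity retention = 100 - 0.957 * sqrt(3.77) = 100 - 0.957 * 1.9416 = 98.142%
Step 2: C_now = 83.48 * 98.142/100 = 81.929 Ah
Step 3: E_pack = V * C_now = 405.4 * 81.929 = 33214 Wh
Step 4: range = E_pack / consumption = 33214 / 211.3 = 157.2 km

157.2 km


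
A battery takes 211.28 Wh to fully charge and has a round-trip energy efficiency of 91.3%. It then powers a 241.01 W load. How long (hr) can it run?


Step 1: E_discharge = eta/100 * E_charge = 91.3/100 * 211.28 = 192.9 Wh
Step 2: t = E_discharge / P = 192.9 / 241.01 = 0.8004 hr

0.8004 hr


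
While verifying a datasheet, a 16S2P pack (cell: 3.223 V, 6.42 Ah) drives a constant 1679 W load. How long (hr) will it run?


Step 1: E_pack = Ns * V_cell * Np * C_cell = 16 * 3.223 * 2 * 6.42 = 662.13 Wh
Step 2: t = E_pack / P = 662.13 / 1679 = 0.3944 hr

0.3944 hr


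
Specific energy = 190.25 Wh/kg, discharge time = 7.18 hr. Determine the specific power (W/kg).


P_specific = E / t = 190.25 / 7.18 = 26.50 W/kg

26.50 W/kg


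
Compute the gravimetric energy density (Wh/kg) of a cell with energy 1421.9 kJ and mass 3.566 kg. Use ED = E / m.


Convert: E = 1421.9 kJ = 394.97 Wh
ED = E / m = 394.97 / 3.566 = 110.8 Wh/kg

110.8 Wh/kg


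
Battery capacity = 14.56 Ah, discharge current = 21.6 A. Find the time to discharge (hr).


Runtime = 14.56 Ah / 21.6 A = 0.6741 hr

0.6741 hr


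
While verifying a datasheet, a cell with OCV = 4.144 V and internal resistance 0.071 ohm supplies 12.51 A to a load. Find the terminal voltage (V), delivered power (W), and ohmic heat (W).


Step 1: V_terminal = OCV - I*R = 4.144 - 12.51 * 0.071 = 3.2558 V
Step 2: P_out = V_terminal * I = 3.2558 * 12.51 = 40.73 W
Step 3: Q = I^2 * R = 12.51^2 * 0.071 = 11.11 W

V=3.2558 V, P=40.73 W, Q=11.11 W


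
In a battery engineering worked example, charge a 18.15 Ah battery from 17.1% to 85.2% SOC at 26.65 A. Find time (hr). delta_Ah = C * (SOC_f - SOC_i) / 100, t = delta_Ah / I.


Step 1: dSOC = 85.2% - 17.1% = 68.1%
Step 2: delta_Ah = 18.15 * 68.1 / 100 = 12.36 Ah
Step 3: t = 12.36 / 26.65 = 0.4638 hr

0.4638 hr


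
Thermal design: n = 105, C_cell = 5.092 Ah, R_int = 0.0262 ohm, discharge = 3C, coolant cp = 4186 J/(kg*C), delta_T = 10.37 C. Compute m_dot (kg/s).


Step 1: I = 3 * 5.092 = 15.276 A
Step 2: Q_cell = I^2 * R = 15.276^2 * 0.0262 = 6.1139 W
Step 3: Q_total = 105 * 6.1139 = 641.96 W
Step 4: m_dot = Q_total / (cp * dT) = 641.96 / (4186 * 10.37) = 0.01479 kg/s

0.01479 kg/s


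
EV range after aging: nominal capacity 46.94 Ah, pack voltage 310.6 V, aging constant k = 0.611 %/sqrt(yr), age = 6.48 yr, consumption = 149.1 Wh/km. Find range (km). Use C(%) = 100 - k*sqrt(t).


Step 1: capacity retention = 100 - 0.611 * sqrt(6.48) = 100 - 0.611 * 2.5456 = 98.445%
Step 2: C_now = 46.94 * 98.445/100 = 46.21 Ah
Step 3: E_pack = V * C_now = 310.6 * 46.21 = 14353 Wh
Step 4: range = E_pack / consumption = 14353 / 149.1 = 96.26 km

96.26 km


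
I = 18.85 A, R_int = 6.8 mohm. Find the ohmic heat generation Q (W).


Convert: R = 6.8 mohm = 0.0068 ohm
I^2 = 355.32
Q = 355.32 * 0.0068 = 2.416 W

2.416 W


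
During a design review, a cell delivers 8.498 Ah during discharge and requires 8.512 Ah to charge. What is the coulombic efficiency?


Coulombic efficiency = 8.498/8.512 * 100% = 99.84%

99.84%


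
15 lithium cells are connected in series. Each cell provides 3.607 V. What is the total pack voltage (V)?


V_pack = n * V_cell = 15 * 3.607 = 54.105 V

54.105 V


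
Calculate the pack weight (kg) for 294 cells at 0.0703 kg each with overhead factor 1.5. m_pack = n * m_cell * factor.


m_pack = n * m_cell * overhead = 294 * 0.0703 * 1.5 = 31.00 kg

31.00 kg


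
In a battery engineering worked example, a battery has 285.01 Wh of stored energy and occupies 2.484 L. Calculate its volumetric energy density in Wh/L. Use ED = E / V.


Volumetric ED = 285.01 Wh / 2.484 L = 114.7 Wh/L

114.7 Wh/L


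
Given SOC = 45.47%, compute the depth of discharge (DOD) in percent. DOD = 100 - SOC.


Complement of SOC: DOD = 100% - 45.47% = 54.53%

54.53%


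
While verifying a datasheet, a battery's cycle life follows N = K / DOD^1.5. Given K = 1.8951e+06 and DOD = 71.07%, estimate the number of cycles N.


DOD^1.5 = 599.14
N = K / DOD^1.5 = 1.8951e+06 / 599.14 = 3163

3163 cycles


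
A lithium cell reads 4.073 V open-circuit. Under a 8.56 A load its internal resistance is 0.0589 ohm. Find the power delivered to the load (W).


Step 1: V_terminal = OCV - I*R = 4.073 - 8.56 * 0.0589 = 3.5688 V
Step 2: P_out = V_terminal * I = 3.5688 * 8.56 = 30.55 W

30.55 W


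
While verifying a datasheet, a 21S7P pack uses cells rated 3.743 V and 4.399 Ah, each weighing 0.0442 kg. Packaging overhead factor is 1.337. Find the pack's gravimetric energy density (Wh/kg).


Step 1: V_pack = 21 * 3.743 = 78.603 V
Step 2: C_pack = 7 * 4.399 = 30.793 Ah
Step 3: E_pack = V_pack * C_pack = 78.603 * 30.793 = 2420.4 Wh
Step 4: m_pack = 21 * 7 * 0.0442 * 1.337 = 8.687 kg
Step 5: ED = E_pack / m_pack = 2420.4 / 8.687 = 278.6 Wh/kg

278.6 Wh/kg


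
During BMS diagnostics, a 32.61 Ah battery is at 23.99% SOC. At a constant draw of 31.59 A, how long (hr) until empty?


Step 1: remaining = SOC/100 * C_total = 23.99/100 * 32.61 = 7.8231 Ah
Step 2: t = remaining / I = 7.8231 / 31.59 = 0.2476 hr

0.2476 hr


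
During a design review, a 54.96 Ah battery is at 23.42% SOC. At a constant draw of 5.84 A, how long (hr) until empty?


Step 1: remaining = SOC/100 * C_total = 23.42/100 * 54.96 = 12.872 Ah
Step 2: t = remaining / I = 12.872 / 5.84 = 2.204 hr

2.204 hr


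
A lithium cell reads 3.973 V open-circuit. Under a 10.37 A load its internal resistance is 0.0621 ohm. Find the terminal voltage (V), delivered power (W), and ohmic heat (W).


Step 1: V_terminal = OCV - I*R = 3.973 - 10.37 * 0.0621 = 3.329 V
Step 2: P_out = V_terminal * I = 3.329 * 10.37 = 34.52 W
Step 3: Q = I^2 * R = 10.37^2 * 0.0621 = 6.678 W

V=3.329 V, P=34.52 W, Q=6.678 W


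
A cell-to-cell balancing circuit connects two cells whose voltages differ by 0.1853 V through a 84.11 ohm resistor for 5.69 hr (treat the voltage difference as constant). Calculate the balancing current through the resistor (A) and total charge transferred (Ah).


First, Ohm's law: I_bal = 0.1853 V / 84.11 ohm = 0.0022031 A
Then Q = I * t = 0.0022031 A * 5.69 hr = 0.01254 Ah

I=0.0022031 A, Q=0.01254 Ah


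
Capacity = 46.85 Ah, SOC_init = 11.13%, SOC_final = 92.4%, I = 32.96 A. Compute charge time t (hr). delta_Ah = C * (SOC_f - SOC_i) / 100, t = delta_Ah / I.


delta_Ah = 46.85 * (92.4 - 11.13) / 100 = 38.075 Ah
t = delta_Ah / I = 38.075 / 32.96 = 1.155 hr

1.155 hr


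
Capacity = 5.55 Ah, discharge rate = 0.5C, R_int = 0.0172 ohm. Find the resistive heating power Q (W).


Step 1: I = C_rate * capacity = 0.5 * 5.55 = 2.775 A
Step 2: Q = I^2 * R = 2.775^2 * 0.0172 = 7.7006 * 0.0172 = 0.1325 W

0.1325 W


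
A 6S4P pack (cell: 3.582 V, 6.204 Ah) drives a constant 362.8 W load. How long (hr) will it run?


Step 1: E_pack = Ns * V_cell * Np * C_cell = 6 * 3.582 * 4 * 6.204 = 533.35 Wh
Step 2: t = E_pack / P = 533.35 / 362.8 = 1.470 hr

1.470 hr


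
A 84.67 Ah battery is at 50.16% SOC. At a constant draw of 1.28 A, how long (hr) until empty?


Step 1: remaining = SOC/100 * C_total = 50.16/100 * 84.67 = 42.47 Ah
Step 2: t = remaining / I = 42.47 / 1.28 = 33.18 hr

33.18 hr


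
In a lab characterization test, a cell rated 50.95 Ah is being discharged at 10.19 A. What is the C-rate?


C_rate = I / capacity = 10.19 / 50.95 = 0.2C

0.2C


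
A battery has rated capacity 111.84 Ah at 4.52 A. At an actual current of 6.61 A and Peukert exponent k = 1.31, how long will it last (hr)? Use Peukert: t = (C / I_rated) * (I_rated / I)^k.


Step 1: t_rated = C / I_rated = 111.84 / 4.52 = 24.743 hr
Step 2: ratio = 4.52 / 6.61 = 0.68381
Step 3: ratio^k = 0.68381^1.31 = 0.60781
Step 4: t = t_rated * ratio^k = 24.743 * 0.60781 = 15.04 hr

15.04 hr


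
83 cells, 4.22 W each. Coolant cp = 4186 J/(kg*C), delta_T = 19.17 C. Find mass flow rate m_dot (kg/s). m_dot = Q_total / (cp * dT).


Step 1: Total heat Q = 83 * 4.22 W = 350.26 W
Step 2: denom = cp * dT = 4186 * 19.17 = 80246
Step 3: m_dot = 350.26 / 80246 = 0.004365 kg/s

0.004365 kg/s


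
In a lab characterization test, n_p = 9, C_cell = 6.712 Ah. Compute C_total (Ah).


C_total = 9 * 6.712 = 60.408 Ah

60.408 Ah


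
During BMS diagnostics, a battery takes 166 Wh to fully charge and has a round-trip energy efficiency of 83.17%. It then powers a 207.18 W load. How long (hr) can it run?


Step 1: E_discharge = eta/100 * E_charge = 83.17/100 * 166 = 138.06 Wh
Step 2: t = E_discharge / P = 138.06 / 207.18 = 0.6664 hr

0.6664 hr


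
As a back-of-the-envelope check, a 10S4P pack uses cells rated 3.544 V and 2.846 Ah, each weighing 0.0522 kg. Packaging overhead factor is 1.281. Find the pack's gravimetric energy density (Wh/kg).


Step 1: V_pack = 10 * 3.544 = 35.44 V
Step 2: C_pack = 4 * 2.846 = 11.384 Ah
Step 3: E_pack = V_pack * C_pack = 35.44 * 11.384 = 403.45 Wh
Step 4: m_pack = 10 * 4 * 0.0522 * 1.281 = 2.6747 kg
Step 5: ED = E_pack / m_pack = 403.45 / 2.6747 = 150.8 Wh/kg

150.8 Wh/kg


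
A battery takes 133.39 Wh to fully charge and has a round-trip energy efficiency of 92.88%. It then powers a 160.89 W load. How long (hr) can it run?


Step 1: E_discharge = eta/100 * E_charge = 92.88/100 * 133.39 = 123.89 Wh
Step 2: t = E_discharge / P = 123.89 / 160.89 = 0.7700 hr

0.7700 hr


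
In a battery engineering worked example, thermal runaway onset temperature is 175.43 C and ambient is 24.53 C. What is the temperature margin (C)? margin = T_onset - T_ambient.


margin = T_onset - T_ambient = 175.43 - 24.53 = 150.9 C

150.9 C


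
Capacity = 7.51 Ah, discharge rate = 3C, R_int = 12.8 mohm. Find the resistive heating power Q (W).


Convert: R = 12.8 mohm = 0.0128 ohm
Step 1: I = C_rate * capacity = 3 * 7.51 = 22.53 A
Step 2: Q = I^2 * R = 22.53^2 * 0.0128 = 507.6 * 0.0128 = 6.497 W

6.497 W


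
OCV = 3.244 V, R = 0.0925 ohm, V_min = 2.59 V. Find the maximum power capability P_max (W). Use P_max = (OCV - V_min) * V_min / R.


P_max = (OCV - V_min) * V_min / R = (3.244 - 2.59) * 2.59 / 0.0925 = 0.654 * 2.59 / 0.0925 = 18.31 W

18.31 W


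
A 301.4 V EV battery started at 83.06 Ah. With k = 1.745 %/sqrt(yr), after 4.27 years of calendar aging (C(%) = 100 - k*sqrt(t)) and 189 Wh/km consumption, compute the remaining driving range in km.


Step 1: capacity retention = 100 - 1.745 * sqrt(4.27) = 100 - 1.745 * 2.0664 = 96.394%
Step 2: C_now = 83.06 * 96.394/100 = 80.065 Ah
Step 3: E_pack = V * C_now = 301.4 * 80.065 = 24132 Wh
Step 4: range = E_pack / consumption = 24132 / 189 = 127.7 km

127.7 km


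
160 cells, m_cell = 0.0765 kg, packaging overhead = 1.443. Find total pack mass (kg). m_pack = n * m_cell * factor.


Cell mass sum = 160 * 0.0765 = 12.24 kg
With overhead 1.443: m_pack = 12.24 * 1.443 = 17.66 kg

17.66 kg


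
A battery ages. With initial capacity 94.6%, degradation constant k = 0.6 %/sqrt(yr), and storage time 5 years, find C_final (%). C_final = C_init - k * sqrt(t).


sqrt(t) = sqrt(5) = 2.2361
C_final = 94.6 - 0.6 * 2.2361 = 93.26%

93.26%


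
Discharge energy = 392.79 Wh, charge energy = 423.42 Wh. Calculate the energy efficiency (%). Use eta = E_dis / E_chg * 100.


eta_e = E_dis / E_chg * 100 = 392.79 / 423.42 * 100 = 92.77%

92.77%


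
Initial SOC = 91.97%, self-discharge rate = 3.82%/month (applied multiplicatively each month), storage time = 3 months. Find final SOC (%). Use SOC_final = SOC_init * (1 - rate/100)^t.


decay = (1 - 3.82/100)^3 = 0.88972
SOC_final = 91.97 * 0.88972 = 81.83%

81.83%


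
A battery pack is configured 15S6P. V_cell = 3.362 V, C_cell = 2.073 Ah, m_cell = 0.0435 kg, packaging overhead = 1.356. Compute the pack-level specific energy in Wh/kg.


Step 1: V_pack = 15 * 3.362 = 50.43 V
Step 2: C_pack = 6 * 2.073 = 12.438 Ah
Step 3: E_pack = V_pack * C_pack = 50.43 * 12.438 = 627.25 Wh
Step 4: m_pack = 15 * 6 * 0.0435 * 1.356 = 5.3087 kg
Step 5: ED = E_pack / m_pack = 627.25 / 5.3087 = 118.2 Wh/kg

118.2 Wh/kg


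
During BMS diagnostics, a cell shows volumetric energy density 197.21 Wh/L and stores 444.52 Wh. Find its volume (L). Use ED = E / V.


V = E / ED = 444.52 / 197.21 = 2.254 L

2.254 L


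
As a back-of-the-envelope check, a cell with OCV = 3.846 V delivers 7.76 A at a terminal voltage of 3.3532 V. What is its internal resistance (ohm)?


R = (OCV - V) / I = (3.846 - 3.3532) / 7.76 = 0.06351 ohm

0.06351 ohm


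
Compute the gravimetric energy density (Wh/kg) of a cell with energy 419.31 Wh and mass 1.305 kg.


Specific energy = 419.31 Wh / 1.305 kg = 321.3 Wh/kg

321.3 Wh/kg


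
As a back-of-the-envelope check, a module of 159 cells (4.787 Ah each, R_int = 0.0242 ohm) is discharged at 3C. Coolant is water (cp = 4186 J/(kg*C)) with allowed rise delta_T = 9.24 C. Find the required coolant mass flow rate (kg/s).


Step 1: I = 3 * 4.787 = 14.361 A
Step 2: Q_cell = I^2 * R = 14.361^2 * 0.0242 = 4.991 W
Step 3: Q_total = 159 * 4.991 = 793.57 W
Step 4: m_dot = Q_total / (cp * dT) = 793.57 / (4186 * 9.24) = 0.02052 kg/s

0.02052 kg/s


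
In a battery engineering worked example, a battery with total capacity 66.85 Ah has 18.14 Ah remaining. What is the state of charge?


SOC% = 18.14 / 66.85 * 100 = 27.14%

27.14%


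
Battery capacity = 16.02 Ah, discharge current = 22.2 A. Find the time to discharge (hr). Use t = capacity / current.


Runtime = 16.02 Ah / 22.2 A = 0.7216 hr

0.7216 hr


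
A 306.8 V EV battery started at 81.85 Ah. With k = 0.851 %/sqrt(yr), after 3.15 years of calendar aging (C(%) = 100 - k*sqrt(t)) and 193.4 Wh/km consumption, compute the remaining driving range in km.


Step 1: capacity retention = 100 - 0.851 * sqrt(3.15) = 100 - 0.851 * 1.7748 = 98.49%
Step 2: C_now = 81.85 * 98.49/100 = 80.614 Ah
Step 3: E_pack = V * C_now = 306.8 * 80.614 = 24732 Wh
Step 4: range = E_pack / consumption = 24732 / 193.4 = 127.9 km

127.9 km


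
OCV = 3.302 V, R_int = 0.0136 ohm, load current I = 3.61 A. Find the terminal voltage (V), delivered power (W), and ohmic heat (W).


Step 1: V_terminal = OCV - I*R = 3.302 - 3.61 * 0.0136 = 3.2529 V
Step 2: P_out = V_terminal * I = 3.2529 * 3.61 = 11.74 W
Step 3: Q = I^2 * R = 3.61^2 * 0.0136 = 0.1772 W

V=3.2529 V, P=11.74 W, Q=0.1772 W


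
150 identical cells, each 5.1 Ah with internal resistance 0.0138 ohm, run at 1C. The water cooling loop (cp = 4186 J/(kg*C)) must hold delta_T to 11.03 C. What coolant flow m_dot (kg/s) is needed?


Step 1: I = 1 * 5.1 = 5.1 A
Step 2: Q_cell = I^2 * R = 5.1^2 * 0.0138 = 0.35894 W
Step 3: Q_total = 150 * 0.35894 = 53.841 W
Step 4: m_dot = Q_total / (cp * dT) = 53.841 / (4186 * 11.03) = 0.001166 kg/s

0.001166 kg/s


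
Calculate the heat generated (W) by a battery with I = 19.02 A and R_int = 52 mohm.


Convert: R = 52 mohm = 0.052 ohm
Q = I^2 * R = 19.02^2 * 0.052 = 18.81 W

18.81 W


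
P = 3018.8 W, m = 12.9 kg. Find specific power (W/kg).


SP = P / m = 3018.8 / 12.9 = 234.0 W/kg

234.0 W/kg


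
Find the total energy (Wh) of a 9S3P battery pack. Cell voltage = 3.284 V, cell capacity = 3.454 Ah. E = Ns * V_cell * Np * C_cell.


V_pack = 9 * 3.284 = 29.556 V
C_pack = 3 * 3.454 = 10.362 Ah
E = V_pack * C_pack = 29.556 * 10.362 = 306.3 Wh

306.3 Wh


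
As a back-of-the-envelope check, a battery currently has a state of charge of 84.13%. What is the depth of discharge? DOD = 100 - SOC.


DOD = 100 - SOC = 100 - 84.13 = 15.87%

15.87%


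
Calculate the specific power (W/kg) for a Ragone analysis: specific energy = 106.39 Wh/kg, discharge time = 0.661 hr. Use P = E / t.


P_specific = E / t = 106.39 / 0.661 = 161.0 W/kg

161.0 W/kg


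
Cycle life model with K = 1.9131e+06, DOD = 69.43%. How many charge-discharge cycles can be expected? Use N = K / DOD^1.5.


Step 1: DOD^1.5 = 69.43^1.5 = 578.52
Step 2: N = 1.9131e+06 / 578.52 = 3307 cycles

3307 cycles


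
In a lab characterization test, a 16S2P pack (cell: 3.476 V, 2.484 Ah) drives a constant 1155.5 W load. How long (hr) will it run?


Step 1: E_pack = Ns * V_cell * Np * C_cell = 16 * 3.476 * 2 * 2.484 = 276.3 Wh
Step 2: t = E_pack / P = 276.3 / 1155.5 = 0.2391 hr

0.2391 hr


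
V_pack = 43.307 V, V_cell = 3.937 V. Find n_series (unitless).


Rearranging: n = V_pack / V_cell = 43.307 / 3.937 = 11 cells

11


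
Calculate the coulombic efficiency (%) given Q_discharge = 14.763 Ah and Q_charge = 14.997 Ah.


eta_c = Q_dis / Q_chg * 100 = 14.763 / 14.997 * 100 = 98.44%

98.44%


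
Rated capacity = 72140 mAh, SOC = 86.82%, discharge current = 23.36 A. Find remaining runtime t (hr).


Convert: C_total = 72140 mAh = 72.14 Ah
Step 1: remaining = SOC/100 * C_total = 86.82/100 * 72.14 = 62.632 Ah
Step 2: t = remaining / I = 62.632 / 23.36 = 2.681 hr

2.681 hr


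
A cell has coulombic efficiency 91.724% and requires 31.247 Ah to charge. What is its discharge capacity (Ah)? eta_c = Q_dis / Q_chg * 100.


Q_dis = eta/100 * Q_chg = 91.724/100 * 31.247 = 28.66 Ah

28.66 Ah


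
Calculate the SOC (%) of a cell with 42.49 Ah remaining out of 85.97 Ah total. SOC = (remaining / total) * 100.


SOC = (remaining / total) * 100 = (42.49 / 85.97) * 100 = 49.42%

49.42%


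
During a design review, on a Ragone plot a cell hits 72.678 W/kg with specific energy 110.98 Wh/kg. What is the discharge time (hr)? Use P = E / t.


t = E / P = 110.98 / 72.678 = 1.527 hr

1.527 hr


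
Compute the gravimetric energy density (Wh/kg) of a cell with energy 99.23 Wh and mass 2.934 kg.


Specific energy = 99.23 Wh / 2.934 kg = 33.82 Wh/kg

33.82 Wh/kg


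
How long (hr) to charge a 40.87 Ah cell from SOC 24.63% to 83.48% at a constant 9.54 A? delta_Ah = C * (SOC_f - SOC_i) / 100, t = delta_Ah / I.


Step 1: dSOC = 83.48% - 24.63% = 58.85%
Step 2: delta_Ah = 40.87 * 58.85 / 100 = 24.052 Ah
Step 3: t = 24.052 / 9.54 = 2.521 hr

2.521 hr


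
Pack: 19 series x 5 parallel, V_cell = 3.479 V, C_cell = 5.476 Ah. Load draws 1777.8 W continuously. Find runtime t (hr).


Step 1: E_pack = Ns * V_cell * Np * C_cell = 19 * 3.479 * 5 * 5.476 = 1809.8 Wh
Step 2: t = E_pack / P = 1809.8 / 1777.8 = 1.018 hr

1.018 hr


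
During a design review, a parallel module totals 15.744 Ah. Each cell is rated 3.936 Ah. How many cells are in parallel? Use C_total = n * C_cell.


n = C_total / C_cell = 15.744 / 3.936 = 4

4


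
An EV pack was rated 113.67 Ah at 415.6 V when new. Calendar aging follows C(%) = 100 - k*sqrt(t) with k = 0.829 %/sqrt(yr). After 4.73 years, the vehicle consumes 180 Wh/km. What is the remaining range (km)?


Step 1: capacity retention = 100 - 0.829 * sqrt(4.73) = 100 - 0.829 * 2.1749 = 98.197%
Step 2: C_now = 113.67 * 98.197/100 = 111.62 Ah
Step 3: E_pack = V * C_now = 415.6 * 111.62 = 46389 Wh
Step 4: range = E_pack / consumption = 46389 / 180 = 257.7 km

257.7 km


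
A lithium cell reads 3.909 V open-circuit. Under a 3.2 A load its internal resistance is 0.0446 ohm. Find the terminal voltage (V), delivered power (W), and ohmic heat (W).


Step 1: V_terminal = OCV - I*R = 3.909 - 3.2 * 0.0446 = 3.7663 V
Step 2: P_out = V_terminal * I = 3.7663 * 3.2 = 12.05 W
Step 3: Q = I^2 * R = 3.2^2 * 0.0446 = 0.4567 W

V=3.7663 V, P=12.05 W, Q=0.4567 W


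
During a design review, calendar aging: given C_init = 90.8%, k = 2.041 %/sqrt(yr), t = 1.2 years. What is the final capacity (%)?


Step 1: sqrt(1.2 yr) = 1.0954
Step 2: drop = 2.041 * 1.0954 = 2.2357
Step 3: C_final = 90.8 - 2.2357 = 88.56%

88.56%


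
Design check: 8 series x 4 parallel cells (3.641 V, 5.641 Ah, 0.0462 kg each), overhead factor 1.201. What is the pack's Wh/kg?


Step 1: V_pack = 8 * 3.641 = 29.128 V
Step 2: C_pack = 4 * 5.641 = 22.564 Ah
Step 3: E_pack = V_pack * C_pack = 29.128 * 22.564 = 657.24 Wh
Step 4: m_pack = 8 * 4 * 0.0462 * 1.201 = 1.7756 kg
Step 5: ED = E_pack / m_pack = 657.24 / 1.7756 = 370.2 Wh/kg

370.2 Wh/kg


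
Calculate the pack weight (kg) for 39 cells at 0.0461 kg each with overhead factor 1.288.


Cell mass sum = 39 * 0.0461 = 1.7979 kg
With overhead 1.288: m_pack = 1.7979 * 1.288 = 2.316 kg

2.316 kg


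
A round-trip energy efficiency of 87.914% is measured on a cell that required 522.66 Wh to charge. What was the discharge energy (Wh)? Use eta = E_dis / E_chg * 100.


E_dis = eta/100 * E_chg = 87.914/100 * 522.66 = 459.5 Wh

459.5 Wh


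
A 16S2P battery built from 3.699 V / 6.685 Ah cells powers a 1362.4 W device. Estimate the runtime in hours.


Step 1: E_pack = Ns * V_cell * Np * C_cell = 16 * 3.699 * 2 * 6.685 = 791.29 Wh
Step 2: t = E_pack / P = 791.29 / 1362.4 = 0.5808 hr

0.5808 hr


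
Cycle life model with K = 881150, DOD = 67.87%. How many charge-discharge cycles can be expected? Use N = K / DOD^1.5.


Step 1: DOD^1.5 = 67.87^1.5 = 559.14
Step 2: N = 881150 / 559.14 = 1576 cycles

1576 cycles


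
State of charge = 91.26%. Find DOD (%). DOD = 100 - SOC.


DOD = 100 - SOC = 100 - 91.26 = 8.74%

8.74%


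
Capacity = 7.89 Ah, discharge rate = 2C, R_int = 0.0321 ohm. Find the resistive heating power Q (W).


Step 1: I = C_rate * capacity = 2 * 7.89 = 15.78 A
Step 2: Q = I^2 * R = 15.78^2 * 0.0321 = 249.01 * 0.0321 = 7.993 W

7.993 W


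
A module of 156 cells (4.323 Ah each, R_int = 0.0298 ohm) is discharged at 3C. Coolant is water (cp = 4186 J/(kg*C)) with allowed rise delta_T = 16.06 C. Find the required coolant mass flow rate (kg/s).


Step 1: I = 3 * 4.323 = 12.969 A
Step 2: Q_cell = I^2 * R = 12.969^2 * 0.0298 = 5.0122 W
Step 3: Q_total = 156 * 5.0122 = 781.9 W
Step 4: m_dot = Q_total / (cp * dT) = 781.9 / (4186 * 16.06) = 0.01163 kg/s

0.01163 kg/s


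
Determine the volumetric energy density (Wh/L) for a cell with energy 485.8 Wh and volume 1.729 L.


ED = E / V = 485.8 / 1.729 = 281.0 Wh/L

281.0 Wh/L


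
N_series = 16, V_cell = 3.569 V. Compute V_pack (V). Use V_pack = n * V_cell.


V_pack = n * V_cell = 16 * 3.569 = 57.104 V

57.104 V
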